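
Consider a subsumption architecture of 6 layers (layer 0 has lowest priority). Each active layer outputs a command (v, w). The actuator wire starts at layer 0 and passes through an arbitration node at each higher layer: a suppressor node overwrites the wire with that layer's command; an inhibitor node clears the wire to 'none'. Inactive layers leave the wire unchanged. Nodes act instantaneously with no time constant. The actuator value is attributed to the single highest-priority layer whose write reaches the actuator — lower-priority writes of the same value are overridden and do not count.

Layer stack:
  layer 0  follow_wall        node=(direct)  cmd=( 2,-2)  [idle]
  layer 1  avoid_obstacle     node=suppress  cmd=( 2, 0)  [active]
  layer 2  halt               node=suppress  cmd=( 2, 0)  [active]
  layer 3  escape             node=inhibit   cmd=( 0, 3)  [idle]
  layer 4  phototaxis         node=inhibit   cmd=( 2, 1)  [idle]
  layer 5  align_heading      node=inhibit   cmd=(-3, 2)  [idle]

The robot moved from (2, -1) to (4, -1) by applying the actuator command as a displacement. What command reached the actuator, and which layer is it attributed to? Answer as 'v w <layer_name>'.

2 0 halt

displacement = (4, -1) − (2, -1) = (2, 0)
L0 follow_wall: idle → wire = none
L1 avoid_obstacle: active, suppressor → wire = (2, 0)
L2 halt: active, suppressor → wire = (2, 0)
L3 escape: idle → wire stays (2, 0)
L4 phototaxis: idle → wire stays (2, 0)
L5 align_heading: idle → wire stays (2, 0)
actuator = (2, 0) — from layer 2 (halt)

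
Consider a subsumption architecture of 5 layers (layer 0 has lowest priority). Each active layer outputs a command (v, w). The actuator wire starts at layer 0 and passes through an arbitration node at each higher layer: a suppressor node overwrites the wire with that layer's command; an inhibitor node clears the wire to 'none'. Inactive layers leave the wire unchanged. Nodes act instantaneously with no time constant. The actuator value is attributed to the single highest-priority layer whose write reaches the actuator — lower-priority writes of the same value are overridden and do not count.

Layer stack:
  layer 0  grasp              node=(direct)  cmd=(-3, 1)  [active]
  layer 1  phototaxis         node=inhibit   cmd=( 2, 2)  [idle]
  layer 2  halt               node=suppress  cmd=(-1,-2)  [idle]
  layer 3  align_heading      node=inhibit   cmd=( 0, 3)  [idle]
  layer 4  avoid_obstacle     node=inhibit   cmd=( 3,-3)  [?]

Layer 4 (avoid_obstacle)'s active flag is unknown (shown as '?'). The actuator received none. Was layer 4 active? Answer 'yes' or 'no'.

yes

If layer 4 is active=yes:
  actuator would be none
If layer 4 is active=no:
  actuator would be (-3, 1)
Observed none, so layer 4 was active.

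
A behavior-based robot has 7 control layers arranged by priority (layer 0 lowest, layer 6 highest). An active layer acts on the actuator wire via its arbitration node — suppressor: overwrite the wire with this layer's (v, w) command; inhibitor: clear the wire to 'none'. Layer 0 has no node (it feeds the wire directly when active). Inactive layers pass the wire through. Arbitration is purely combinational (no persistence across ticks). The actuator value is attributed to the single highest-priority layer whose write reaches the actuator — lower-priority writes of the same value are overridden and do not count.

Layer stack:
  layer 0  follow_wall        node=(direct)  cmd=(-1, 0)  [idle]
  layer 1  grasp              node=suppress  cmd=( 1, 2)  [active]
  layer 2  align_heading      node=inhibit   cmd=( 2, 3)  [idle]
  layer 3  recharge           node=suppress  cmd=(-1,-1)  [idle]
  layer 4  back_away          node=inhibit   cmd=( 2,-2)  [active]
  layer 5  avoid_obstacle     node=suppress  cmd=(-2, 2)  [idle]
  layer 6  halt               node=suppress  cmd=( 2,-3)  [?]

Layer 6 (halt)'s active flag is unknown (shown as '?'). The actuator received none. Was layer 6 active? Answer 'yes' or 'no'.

If layer 6 is active=yes:
  actuator would be (2, -3)
If layer 6 is active=no:
  actuator would be none
Observed none, so layer 6 was idle.

no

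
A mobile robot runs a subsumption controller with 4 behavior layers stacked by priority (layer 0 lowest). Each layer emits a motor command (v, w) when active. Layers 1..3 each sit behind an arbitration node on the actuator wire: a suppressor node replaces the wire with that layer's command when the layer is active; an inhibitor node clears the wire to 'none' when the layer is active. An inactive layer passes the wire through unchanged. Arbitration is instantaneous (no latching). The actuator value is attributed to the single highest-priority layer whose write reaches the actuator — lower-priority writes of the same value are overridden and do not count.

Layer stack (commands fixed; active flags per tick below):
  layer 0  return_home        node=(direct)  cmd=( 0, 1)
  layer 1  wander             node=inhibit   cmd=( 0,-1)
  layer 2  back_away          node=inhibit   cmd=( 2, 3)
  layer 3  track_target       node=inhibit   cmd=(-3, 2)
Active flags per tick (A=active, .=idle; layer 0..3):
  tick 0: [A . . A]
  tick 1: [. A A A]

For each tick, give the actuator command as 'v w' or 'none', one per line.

tick 0:
  [0] return_home on; wire := (0, 1)
  [1] wander off; pass (0, 1)
  [2] back_away off; pass (0, 1)
  [3] track_target on (inhibit); wire := none
  output none
tick 1:
  [0] return_home off; wire := none
  [1] wander on (inhibit); wire := none
  [2] back_away on (inhibit); wire := none
  [3] track_target on (inhibit); wire := none
  output none

none
none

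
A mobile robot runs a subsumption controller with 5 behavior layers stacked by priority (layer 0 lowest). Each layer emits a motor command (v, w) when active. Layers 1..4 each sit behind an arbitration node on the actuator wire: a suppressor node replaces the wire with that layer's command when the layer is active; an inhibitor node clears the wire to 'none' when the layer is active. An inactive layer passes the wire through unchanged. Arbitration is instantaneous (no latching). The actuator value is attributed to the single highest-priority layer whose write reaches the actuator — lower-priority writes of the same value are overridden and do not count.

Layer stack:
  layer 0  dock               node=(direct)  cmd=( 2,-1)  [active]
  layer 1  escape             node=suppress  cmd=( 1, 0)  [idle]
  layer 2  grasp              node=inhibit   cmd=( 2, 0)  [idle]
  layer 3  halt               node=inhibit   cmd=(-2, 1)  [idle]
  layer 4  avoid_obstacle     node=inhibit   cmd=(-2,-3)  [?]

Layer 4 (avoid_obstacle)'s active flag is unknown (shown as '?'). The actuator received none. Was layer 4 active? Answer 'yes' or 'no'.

yes

If layer 4 is active=yes:
  actuator would be none
If layer 4 is active=no:
  actuator would be (2, -1)
Observed none, so layer 4 was active.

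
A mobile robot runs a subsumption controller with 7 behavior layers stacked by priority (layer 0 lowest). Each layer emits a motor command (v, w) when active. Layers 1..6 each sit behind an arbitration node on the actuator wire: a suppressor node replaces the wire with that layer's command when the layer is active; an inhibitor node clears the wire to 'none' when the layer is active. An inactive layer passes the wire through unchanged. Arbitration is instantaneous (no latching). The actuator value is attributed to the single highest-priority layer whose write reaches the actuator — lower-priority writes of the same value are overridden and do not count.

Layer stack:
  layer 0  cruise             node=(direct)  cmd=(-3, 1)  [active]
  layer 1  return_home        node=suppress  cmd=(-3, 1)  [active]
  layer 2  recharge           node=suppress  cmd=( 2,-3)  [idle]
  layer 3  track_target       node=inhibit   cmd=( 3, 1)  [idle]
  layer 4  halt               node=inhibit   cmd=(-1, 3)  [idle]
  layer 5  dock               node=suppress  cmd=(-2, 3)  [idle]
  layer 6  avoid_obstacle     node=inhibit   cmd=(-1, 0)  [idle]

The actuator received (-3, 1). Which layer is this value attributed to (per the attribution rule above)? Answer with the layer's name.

L0 cruise: active, feeds wire = (-3, 1)
L1 return_home: active, suppressor → wire = (-3, 1)
L2 recharge: idle → wire stays (-3, 1)
L3 track_target: idle → wire stays (-3, 1)
L4 halt: idle → wire stays (-3, 1)
L5 dock: idle → wire stays (-3, 1)
L6 avoid_obstacle: idle → wire stays (-3, 1)
actuator = (-3, 1)
last writer: layer 1 = return_home

return_home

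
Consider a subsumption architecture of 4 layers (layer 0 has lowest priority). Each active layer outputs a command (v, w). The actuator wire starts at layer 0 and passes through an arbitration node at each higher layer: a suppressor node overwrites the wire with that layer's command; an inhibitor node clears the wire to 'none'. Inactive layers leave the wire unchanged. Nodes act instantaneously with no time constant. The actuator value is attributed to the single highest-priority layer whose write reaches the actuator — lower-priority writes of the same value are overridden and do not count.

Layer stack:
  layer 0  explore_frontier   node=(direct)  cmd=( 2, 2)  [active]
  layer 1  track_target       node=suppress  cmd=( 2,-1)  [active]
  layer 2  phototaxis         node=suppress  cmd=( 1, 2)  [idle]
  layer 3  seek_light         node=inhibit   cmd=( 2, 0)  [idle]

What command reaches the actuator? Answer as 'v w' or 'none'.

[0] explore_frontier on; wire := (2, 2)
[1] track_target on (suppress); wire := (2, -1)
[2] phototaxis off; pass (2, -1)
[3] seek_light off; pass (2, -1)
output (2, -1)

2 -1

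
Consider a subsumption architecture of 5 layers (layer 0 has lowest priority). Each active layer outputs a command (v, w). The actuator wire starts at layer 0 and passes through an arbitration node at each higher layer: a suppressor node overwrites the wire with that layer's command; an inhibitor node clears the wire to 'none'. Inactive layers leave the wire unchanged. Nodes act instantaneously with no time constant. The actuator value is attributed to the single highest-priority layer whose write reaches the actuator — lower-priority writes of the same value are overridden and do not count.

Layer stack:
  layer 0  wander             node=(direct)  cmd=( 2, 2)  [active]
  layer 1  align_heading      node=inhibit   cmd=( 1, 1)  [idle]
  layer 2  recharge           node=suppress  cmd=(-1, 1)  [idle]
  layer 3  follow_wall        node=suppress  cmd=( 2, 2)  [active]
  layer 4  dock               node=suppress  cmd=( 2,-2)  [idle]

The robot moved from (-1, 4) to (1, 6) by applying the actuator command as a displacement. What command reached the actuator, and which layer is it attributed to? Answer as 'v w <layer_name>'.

displacement = (1, 6) − (-1, 4) = (2, 2)
layer 0 (wander) active — direct: (2, 2)
layer 1 (align_heading) idle — unchanged: (2, 2)
layer 2 (recharge) idle — unchanged: (2, 2)
layer 3 (follow_wall) active — suppresses: (2, 2)
layer 4 (dock) idle — unchanged: (2, 2)
→ actuator (2, 2) — from layer 3 (follow_wall)

2 2 follow_wall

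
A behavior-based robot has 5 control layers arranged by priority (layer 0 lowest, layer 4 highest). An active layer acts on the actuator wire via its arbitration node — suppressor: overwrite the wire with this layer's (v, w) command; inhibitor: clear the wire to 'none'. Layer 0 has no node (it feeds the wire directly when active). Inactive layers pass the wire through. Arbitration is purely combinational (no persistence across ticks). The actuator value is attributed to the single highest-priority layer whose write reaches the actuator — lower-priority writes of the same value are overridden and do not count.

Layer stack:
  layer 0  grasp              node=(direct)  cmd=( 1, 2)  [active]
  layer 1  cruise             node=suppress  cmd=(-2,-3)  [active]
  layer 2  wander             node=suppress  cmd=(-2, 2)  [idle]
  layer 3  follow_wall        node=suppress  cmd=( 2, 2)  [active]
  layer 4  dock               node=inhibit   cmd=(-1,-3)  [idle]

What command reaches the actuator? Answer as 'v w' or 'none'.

L0 grasp: active, feeds wire = (1, 2)
L1 cruise: active, suppressor → wire = (-2, -3)
L2 wander: idle → wire stays (-2, -3)
L3 follow_wall: active, suppressor → wire = (2, 2)
L4 dock: idle → wire stays (2, 2)
actuator = (2, 2)

2 2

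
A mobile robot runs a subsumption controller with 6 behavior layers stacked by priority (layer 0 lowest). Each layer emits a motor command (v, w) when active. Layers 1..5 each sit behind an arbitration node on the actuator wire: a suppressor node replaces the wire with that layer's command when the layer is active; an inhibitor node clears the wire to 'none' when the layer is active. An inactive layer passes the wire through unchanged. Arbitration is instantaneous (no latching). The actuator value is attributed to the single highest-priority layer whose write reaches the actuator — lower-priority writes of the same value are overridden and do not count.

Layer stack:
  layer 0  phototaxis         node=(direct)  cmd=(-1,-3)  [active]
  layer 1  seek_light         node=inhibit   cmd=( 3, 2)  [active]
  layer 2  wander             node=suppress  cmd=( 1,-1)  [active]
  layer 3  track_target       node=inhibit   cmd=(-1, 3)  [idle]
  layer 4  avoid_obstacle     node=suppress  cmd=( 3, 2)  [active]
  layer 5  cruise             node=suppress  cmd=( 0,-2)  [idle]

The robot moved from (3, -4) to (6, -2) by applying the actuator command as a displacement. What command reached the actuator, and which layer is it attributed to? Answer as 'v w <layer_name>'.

displacement = (6, -2) − (3, -4) = (3, 2)
L0 phototaxis: active, feeds wire = (-1, -3)
L1 seek_light: active, inhibitor → wire = none
L2 wander: active, suppressor → wire = (1, -1)
L3 track_target: idle → wire stays (1, -1)
L4 avoid_obstacle: active, suppressor → wire = (3, 2)
L5 cruise: idle → wire stays (3, 2)
actuator = (3, 2) — from layer 4 (avoid_obstacle)

3 2 avoid_obstacle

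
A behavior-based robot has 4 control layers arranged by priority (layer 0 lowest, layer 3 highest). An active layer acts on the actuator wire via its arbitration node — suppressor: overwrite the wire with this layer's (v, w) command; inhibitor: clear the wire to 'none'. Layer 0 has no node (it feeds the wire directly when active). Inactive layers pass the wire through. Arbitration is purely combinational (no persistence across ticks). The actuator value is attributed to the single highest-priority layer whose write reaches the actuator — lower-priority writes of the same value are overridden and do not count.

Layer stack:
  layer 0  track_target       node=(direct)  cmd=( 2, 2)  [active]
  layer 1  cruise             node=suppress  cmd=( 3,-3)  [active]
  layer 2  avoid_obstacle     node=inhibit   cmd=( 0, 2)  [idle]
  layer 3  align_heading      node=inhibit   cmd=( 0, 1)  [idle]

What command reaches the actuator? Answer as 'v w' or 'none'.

3 -3

[0] track_target on; wire := (2, 2)
[1] cruise on (suppress); wire := (3, -3)
[2] avoid_obstacle off; pass (3, -3)
[3] align_heading off; pass (3, -3)
output (3, -3)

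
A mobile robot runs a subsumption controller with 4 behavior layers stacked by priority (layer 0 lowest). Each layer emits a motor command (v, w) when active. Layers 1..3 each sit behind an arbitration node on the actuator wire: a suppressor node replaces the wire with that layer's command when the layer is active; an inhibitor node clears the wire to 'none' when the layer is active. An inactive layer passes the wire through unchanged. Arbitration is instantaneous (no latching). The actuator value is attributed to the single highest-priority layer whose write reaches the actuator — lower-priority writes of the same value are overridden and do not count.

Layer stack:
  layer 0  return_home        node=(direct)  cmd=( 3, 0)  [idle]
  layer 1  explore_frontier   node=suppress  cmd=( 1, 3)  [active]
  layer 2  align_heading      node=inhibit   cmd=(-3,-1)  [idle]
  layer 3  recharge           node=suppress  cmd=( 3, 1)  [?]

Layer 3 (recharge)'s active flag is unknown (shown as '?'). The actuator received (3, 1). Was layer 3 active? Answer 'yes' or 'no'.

If layer 3 is active=yes:
  actuator would be (3, 1)
If layer 3 is active=no:
  actuator would be (1, 3)
Observed (3, 1), so layer 3 was active.

yes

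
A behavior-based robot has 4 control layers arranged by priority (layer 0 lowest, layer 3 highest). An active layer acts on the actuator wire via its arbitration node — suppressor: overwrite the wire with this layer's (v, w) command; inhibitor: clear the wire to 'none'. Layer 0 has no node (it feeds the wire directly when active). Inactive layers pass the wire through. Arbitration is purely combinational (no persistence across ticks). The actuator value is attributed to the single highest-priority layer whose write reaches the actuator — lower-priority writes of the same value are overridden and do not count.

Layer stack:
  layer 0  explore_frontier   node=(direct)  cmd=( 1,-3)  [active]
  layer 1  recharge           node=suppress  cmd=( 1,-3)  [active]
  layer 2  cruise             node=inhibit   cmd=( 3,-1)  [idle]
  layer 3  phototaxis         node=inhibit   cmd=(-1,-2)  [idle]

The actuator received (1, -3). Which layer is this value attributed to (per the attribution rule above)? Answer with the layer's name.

recharge

layer 0 (explore_frontier) active — direct: (1, -3)
layer 1 (recharge) active — suppresses: (1, -3)
layer 2 (cruise) idle — unchanged: (1, -3)
layer 3 (phototaxis) idle — unchanged: (1, -3)
→ actuator (1, -3)
last writer: layer 1 = recharge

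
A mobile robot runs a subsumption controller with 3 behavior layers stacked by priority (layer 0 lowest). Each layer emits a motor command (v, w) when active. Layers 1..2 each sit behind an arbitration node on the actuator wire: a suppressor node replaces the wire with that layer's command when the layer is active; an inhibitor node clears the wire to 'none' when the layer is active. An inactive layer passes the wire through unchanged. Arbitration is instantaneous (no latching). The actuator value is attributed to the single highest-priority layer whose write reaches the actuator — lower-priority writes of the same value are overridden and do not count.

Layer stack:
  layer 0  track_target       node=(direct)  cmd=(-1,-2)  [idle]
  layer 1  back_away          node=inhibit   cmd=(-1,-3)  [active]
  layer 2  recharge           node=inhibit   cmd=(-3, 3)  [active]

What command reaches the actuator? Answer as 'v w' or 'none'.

L0 track_target: idle → wire = none
L1 back_away: active, inhibitor → wire = none
L2 recharge: active, inhibitor → wire = none
actuator = none

none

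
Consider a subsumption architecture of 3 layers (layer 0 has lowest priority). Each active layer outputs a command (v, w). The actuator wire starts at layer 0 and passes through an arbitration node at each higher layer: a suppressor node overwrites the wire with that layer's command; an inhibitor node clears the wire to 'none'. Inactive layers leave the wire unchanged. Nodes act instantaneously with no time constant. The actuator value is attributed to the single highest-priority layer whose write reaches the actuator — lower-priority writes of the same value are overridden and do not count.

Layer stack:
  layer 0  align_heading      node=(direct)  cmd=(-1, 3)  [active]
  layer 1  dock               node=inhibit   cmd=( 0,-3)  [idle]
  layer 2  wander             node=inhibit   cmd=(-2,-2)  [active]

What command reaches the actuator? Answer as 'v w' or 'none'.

none

layer 0 (align_heading) active — direct: (-1, 3)
layer 1 (dock) idle — unchanged: (-1, 3)
layer 2 (wander) active — inhibits: none
→ actuator none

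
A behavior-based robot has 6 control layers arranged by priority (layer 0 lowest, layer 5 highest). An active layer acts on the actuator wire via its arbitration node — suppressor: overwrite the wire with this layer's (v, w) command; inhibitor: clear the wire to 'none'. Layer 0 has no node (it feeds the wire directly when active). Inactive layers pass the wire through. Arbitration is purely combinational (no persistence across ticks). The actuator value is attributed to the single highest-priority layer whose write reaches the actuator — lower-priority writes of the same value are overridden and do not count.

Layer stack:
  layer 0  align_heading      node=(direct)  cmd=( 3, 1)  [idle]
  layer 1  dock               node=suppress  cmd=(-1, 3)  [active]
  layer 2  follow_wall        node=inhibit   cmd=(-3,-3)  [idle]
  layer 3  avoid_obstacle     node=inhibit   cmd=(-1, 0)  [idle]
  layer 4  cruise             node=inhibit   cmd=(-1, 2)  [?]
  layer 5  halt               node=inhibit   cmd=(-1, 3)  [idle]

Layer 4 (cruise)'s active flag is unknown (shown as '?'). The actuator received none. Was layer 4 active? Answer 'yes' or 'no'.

If layer 4 is active=yes:
  actuator would be none
If layer 4 is active=no:
  actuator would be (-1, 3)
Observed none, so layer 4 was active.

yes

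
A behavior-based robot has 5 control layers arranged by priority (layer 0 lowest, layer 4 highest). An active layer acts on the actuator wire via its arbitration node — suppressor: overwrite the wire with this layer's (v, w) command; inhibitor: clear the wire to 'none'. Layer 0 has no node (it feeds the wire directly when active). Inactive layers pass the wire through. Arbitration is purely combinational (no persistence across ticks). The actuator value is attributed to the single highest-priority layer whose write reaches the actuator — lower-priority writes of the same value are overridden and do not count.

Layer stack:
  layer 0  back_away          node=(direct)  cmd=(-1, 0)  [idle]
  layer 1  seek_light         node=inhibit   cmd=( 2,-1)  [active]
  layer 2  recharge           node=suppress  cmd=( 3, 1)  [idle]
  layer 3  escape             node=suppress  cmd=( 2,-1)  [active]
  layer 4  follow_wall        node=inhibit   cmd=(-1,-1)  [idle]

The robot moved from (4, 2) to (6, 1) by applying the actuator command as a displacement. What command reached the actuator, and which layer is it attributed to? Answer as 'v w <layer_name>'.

displacement = (6, 1) − (4, 2) = (2, -1)
L0 back_away: idle → wire = none
L1 seek_light: active, inhibitor → wire = none
L2 recharge: idle → wire stays none
L3 escape: active, suppressor → wire = (2, -1)
L4 follow_wall: idle → wire stays (2, -1)
actuator = (2, -1) — from layer 3 (escape)

2 -1 escape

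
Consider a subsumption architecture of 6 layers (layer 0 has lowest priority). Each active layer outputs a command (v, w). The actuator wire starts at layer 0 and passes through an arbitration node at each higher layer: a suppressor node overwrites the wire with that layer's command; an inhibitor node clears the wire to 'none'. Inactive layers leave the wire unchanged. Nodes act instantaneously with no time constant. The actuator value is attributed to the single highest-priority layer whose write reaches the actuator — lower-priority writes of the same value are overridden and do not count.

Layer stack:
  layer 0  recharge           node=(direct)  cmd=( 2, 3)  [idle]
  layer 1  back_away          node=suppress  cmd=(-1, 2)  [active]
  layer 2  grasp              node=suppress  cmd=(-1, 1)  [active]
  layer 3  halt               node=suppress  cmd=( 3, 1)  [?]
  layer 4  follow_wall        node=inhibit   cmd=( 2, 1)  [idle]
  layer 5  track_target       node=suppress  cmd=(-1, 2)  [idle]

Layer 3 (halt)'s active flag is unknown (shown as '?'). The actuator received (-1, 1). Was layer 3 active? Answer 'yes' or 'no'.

If layer 3 is active=yes:
  actuator would be (3, 1)
If layer 3 is active=no:
  actuator would be (-1, 1)
Observed (-1, 1), so layer 3 was idle.

no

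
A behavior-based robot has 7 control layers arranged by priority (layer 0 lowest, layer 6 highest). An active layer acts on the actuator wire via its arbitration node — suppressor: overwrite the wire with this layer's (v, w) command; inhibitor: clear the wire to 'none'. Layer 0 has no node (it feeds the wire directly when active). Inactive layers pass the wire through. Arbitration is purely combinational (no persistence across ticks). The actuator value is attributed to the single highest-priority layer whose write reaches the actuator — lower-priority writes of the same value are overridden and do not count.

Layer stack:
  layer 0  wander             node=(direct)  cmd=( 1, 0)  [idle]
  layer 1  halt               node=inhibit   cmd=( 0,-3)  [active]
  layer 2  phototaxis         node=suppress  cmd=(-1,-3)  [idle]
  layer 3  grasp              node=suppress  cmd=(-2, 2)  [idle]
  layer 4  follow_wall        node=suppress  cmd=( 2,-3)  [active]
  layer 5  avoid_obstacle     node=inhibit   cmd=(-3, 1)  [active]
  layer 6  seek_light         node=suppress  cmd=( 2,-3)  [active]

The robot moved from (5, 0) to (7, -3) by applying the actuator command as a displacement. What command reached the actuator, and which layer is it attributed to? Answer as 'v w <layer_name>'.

2 -3 seek_light

displacement = (7, -3) − (5, 0) = (2, -3)
[0] wander off; wire := none
[1] halt on (inhibit); wire := none
[2] phototaxis off; pass none
[3] grasp off; pass none
[4] follow_wall on (suppress); wire := (2, -3)
[5] avoid_obstacle on (inhibit); wire := none
[6] seek_light on (suppress); wire := (2, -3)
output (2, -3) — from layer 6 (seek_light)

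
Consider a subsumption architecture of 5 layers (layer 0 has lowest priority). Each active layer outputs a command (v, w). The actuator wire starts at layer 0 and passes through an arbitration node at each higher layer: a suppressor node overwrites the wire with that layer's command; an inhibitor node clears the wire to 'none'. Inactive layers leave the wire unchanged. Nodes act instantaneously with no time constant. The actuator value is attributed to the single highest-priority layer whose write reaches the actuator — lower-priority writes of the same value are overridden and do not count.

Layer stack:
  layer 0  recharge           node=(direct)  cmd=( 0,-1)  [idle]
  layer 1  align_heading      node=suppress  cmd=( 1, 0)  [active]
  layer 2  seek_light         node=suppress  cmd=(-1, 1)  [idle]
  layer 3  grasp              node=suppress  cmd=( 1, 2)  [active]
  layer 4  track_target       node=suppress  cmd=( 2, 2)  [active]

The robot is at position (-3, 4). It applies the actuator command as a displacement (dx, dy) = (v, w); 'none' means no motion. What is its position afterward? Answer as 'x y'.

[0] recharge off; wire := none
[1] align_heading on (suppress); wire := (1, 0)
[2] seek_light off; pass (1, 0)
[3] grasp on (suppress); wire := (1, 2)
[4] track_target on (suppress); wire := (2, 2)
output (2, 2)
position: (-3, 4) + (2, 2) = (-1, 6)

-1 6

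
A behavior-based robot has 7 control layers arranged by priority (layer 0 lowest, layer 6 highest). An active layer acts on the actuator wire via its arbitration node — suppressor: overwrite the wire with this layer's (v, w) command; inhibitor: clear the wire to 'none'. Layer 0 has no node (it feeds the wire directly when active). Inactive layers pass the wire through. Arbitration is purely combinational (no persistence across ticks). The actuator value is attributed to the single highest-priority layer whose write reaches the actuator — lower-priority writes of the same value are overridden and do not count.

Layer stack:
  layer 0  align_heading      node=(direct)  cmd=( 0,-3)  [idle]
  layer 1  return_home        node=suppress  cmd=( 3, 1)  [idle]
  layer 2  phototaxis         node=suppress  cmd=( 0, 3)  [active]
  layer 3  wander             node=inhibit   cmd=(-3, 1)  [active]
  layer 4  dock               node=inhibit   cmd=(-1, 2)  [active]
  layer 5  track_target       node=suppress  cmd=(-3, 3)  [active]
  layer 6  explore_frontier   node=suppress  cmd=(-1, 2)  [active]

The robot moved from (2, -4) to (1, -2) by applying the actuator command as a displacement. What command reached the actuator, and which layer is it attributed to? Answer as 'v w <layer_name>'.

displacement = (1, -2) − (2, -4) = (-1, 2)
[0] align_heading off; wire := none
[1] return_home off; pass none
[2] phototaxis on (suppress); wire := (0, 3)
[3] wander on (inhibit); wire := none
[4] dock on (inhibit); wire := none
[5] track_target on (suppress); wire := (-3, 3)
[6] explore_frontier on (suppress); wire := (-1, 2)
output (-1, 2) — from layer 6 (explore_frontier)

-1 2 explore_frontier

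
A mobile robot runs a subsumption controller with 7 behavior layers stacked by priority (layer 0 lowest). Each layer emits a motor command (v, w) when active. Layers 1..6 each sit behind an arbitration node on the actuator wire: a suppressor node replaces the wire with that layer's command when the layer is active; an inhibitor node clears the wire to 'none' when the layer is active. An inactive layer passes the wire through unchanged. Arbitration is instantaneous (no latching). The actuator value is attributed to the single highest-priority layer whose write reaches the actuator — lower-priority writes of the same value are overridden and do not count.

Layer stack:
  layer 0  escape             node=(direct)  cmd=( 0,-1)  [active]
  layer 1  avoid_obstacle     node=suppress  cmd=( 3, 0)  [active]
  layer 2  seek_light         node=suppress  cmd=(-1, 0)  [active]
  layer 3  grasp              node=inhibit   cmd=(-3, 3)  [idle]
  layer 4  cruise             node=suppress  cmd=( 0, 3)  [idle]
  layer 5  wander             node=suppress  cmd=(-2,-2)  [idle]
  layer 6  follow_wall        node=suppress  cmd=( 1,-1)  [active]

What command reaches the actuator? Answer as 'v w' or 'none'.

1 -1

L0 escape: active, feeds wire = (0, -1)
L1 avoid_obstacle: active, suppressor → wire = (3, 0)
L2 seek_light: active, suppressor → wire = (-1, 0)
L3 grasp: idle → wire stays (-1, 0)
L4 cruise: idle → wire stays (-1, 0)
L5 wander: idle → wire stays (-1, 0)
L6 follow_wall: active, suppressor → wire = (1, -1)
actuator = (1, -1)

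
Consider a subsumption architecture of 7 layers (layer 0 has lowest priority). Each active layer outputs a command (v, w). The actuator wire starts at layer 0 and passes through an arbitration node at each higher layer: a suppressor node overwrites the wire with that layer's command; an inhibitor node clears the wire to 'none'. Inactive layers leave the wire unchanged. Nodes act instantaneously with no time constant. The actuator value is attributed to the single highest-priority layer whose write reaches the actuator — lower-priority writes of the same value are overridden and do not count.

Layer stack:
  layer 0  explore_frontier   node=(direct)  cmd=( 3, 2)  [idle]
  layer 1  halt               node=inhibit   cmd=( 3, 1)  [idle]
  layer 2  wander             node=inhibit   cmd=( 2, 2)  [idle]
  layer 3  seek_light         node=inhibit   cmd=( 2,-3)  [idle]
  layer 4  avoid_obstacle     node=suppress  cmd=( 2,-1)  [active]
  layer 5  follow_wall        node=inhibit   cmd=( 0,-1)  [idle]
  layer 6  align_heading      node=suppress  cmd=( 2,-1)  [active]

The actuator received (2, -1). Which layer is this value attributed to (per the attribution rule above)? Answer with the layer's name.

L0 explore_frontier: idle → wire = none
L1 halt: idle → wire stays none
L2 wander: idle → wire stays none
L3 seek_light: idle → wire stays none
L4 avoid_obstacle: active, suppressor → wire = (2, -1)
L5 follow_wall: idle → wire stays (2, -1)
L6 align_heading: active, suppressor → wire = (2, -1)
actuator = (2, -1)
last writer: layer 6 = align_heading

align_heading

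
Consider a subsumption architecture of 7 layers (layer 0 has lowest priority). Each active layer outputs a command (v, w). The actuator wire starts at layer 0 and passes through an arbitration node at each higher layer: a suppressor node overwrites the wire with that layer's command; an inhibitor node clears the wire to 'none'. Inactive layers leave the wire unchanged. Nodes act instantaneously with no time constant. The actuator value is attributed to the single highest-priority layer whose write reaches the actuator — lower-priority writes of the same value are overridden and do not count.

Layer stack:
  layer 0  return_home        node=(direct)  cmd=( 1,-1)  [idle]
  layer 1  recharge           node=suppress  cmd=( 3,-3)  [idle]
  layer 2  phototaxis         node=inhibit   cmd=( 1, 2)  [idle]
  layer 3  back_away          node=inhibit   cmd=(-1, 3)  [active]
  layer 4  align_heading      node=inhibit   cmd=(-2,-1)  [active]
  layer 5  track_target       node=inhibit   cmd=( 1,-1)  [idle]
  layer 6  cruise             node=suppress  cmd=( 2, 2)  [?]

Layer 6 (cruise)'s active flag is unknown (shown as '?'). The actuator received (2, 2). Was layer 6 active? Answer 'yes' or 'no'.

yes

If layer 6 is active=yes:
  actuator would be (2, 2)
If layer 6 is active=no:
  actuator would be none
Observed (2, 2), so layer 6 was active.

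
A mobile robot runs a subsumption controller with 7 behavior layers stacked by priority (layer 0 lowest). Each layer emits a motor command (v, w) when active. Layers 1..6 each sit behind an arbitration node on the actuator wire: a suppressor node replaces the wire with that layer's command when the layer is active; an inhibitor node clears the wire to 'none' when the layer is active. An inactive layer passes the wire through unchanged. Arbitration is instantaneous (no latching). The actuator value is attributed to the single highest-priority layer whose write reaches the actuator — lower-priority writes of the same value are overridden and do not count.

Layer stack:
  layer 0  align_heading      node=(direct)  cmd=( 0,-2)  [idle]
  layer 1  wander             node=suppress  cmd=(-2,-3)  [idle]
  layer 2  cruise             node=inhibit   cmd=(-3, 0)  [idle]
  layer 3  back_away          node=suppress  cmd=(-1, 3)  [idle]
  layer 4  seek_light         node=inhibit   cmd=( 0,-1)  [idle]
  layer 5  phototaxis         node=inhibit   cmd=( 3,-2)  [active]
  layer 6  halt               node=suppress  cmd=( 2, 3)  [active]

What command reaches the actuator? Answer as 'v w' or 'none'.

2 3

layer 0 (align_heading) idle — none
layer 1 (wander) idle — unchanged: none
layer 2 (cruise) idle — unchanged: none
layer 3 (back_away) idle — unchanged: none
layer 4 (seek_light) idle — unchanged: none
layer 5 (phototaxis) active — inhibits: none
layer 6 (halt) active — suppresses: (2, 3)
→ actuator (2, 3)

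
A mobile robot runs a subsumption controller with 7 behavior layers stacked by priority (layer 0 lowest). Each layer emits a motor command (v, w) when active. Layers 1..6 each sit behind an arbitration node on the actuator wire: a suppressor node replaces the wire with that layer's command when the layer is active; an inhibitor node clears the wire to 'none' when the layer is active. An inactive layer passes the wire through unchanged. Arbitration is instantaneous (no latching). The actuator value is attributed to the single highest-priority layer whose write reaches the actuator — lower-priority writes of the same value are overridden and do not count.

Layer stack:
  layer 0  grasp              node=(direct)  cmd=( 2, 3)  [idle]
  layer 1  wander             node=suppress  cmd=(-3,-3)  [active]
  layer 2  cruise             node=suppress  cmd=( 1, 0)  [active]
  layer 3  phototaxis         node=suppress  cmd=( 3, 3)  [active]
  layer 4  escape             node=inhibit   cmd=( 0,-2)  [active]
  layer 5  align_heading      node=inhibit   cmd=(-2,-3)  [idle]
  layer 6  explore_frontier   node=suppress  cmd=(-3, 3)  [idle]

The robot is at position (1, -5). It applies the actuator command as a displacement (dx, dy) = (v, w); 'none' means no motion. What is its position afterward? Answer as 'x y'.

layer 0 (grasp) idle — none
layer 1 (wander) active — suppresses: (-3, -3)
layer 2 (cruise) active — suppresses: (1, 0)
layer 3 (phototaxis) active — suppresses: (3, 3)
layer 4 (escape) active — inhibits: none
layer 5 (align_heading) idle — unchanged: none
layer 6 (explore_frontier) idle — unchanged: none
→ actuator none
position: (1, -5) + none = (1, -5)

1 -5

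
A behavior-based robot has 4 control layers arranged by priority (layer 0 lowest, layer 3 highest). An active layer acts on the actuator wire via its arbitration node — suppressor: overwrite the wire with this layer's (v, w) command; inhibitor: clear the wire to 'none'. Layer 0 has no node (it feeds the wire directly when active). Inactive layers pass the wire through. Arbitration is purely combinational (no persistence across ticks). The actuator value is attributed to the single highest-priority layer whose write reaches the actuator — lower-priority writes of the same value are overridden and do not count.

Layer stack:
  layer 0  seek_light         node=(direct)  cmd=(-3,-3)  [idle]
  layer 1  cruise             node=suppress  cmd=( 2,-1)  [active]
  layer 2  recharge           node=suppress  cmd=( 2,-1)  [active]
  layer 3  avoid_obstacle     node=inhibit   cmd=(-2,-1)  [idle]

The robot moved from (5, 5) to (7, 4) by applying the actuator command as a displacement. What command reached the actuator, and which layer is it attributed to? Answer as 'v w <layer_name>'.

displacement = (7, 4) − (5, 5) = (2, -1)
layer 0 (seek_light) idle — none
layer 1 (cruise) active — suppresses: (2, -1)
layer 2 (recharge) active — suppresses: (2, -1)
layer 3 (avoid_obstacle) idle — unchanged: (2, -1)
→ actuator (2, -1) — from layer 2 (recharge)

2 -1 recharge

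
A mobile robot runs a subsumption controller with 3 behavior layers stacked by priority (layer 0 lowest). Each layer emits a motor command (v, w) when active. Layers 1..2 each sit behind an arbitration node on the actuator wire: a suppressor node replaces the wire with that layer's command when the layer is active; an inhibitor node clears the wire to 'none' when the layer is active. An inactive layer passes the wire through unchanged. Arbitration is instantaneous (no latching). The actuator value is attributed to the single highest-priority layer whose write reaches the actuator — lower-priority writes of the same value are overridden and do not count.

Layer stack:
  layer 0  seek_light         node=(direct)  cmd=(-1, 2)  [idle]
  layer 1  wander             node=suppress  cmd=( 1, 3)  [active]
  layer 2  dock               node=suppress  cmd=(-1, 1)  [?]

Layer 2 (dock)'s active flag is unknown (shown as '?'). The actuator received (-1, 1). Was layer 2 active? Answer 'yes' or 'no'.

If layer 2 is active=yes:
  actuator would be (-1, 1)
If layer 2 is active=no:
  actuator would be (1, 3)
Observed (-1, 1), so layer 2 was active.

yes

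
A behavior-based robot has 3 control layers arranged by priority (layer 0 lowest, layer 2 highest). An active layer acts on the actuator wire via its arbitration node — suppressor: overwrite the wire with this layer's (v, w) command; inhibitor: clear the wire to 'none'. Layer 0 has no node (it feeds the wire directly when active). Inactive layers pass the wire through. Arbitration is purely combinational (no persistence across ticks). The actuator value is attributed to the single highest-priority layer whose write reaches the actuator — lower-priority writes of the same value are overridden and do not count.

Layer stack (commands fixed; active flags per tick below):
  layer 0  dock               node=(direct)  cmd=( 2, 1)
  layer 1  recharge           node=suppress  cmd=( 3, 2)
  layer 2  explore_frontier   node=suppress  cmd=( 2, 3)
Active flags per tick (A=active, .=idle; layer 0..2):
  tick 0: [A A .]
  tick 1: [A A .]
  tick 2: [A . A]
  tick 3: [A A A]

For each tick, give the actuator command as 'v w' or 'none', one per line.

3 2
3 2
2 3
2 3

tick 0:
  layer 0 (dock) active — direct: (2, 1)
  layer 1 (recharge) active — suppresses: (3, 2)
  layer 2 (explore_frontier) idle — unchanged: (3, 2)
  → actuator (3, 2)
tick 1:
  layer 0 (dock) active — direct: (2, 1)
  layer 1 (recharge) active — suppresses: (3, 2)
  layer 2 (explore_frontier) idle — unchanged: (3, 2)
  → actuator (3, 2)
tick 2:
  layer 0 (dock) active — direct: (2, 1)
  layer 1 (recharge) idle — unchanged: (2, 1)
  layer 2 (explore_frontier) active — suppresses: (2, 3)
  → actuator (2, 3)
tick 3:
  layer 0 (dock) active — direct: (2, 1)
  layer 1 (recharge) active — suppresses: (3, 2)
  layer 2 (explore_frontier) active — suppresses: (2, 3)
  → actuator (2, 3)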